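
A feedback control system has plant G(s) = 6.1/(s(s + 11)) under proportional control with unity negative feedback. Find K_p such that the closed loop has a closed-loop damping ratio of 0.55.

K_p = 16.4

Closed-loop characteristic equation: s² + 11s + K_p·6.1 = 0.
So ω_n = √(6.1K_p) and 2ζω_n = 11, giving ζ = 11/(2√(6.1K_p)).
Setting ζ = 0.55: √(6.1K_p) = 11/(2·0.55) = 10, so K_p = 100/6.1 = 16.4.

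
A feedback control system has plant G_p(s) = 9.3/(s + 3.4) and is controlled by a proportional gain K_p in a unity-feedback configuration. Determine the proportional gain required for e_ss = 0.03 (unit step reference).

K_p = 11.8

Steady-state error for a unit step on this type-0 loop is 1/(1 + K_p·G_p(0)).
G_p(0) = 2.735. Require 1/(1 + K_p·2.735) = 0.03, so 1 + 2.735·K_p = 33.33.
K_p = (33.33 − 1)/2.735 = 11.8.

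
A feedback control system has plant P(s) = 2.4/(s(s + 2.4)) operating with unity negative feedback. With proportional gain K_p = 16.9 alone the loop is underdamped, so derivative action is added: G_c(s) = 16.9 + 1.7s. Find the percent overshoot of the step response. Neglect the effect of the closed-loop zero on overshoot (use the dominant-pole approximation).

Forward path: (16.9 + 1.7s)·2.4/(s(s+2.4)). The closed-loop characteristic equation is s² + (2.4 + 2.4·1.7)s + 2.4·16.9 = 0.
That is s² + 6.48s + 40.56 = 0, so ω_n = 6.369 rad/s and ζ = 6.48/(2·6.369) = 0.5087.
%OS = 100·exp(−πζ/√(1−ζ²)) = 15.6%.

15.6%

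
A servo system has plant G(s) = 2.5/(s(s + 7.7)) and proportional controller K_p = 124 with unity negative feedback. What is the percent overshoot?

From 1 + K_pG(s) = 0: s² + 7.7s + 310 = 0 ⇒ ω_n = 17.61, ζ = 0.2187.
%OS = 100·exp(−πζ/√(1−ζ²)) = 100·exp(−π·0.2187/√0.9522) = 49.5%.

49.5%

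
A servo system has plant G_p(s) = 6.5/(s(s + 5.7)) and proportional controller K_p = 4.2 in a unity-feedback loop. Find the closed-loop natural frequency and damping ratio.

With unity feedback the closed-loop characteristic equation is s² + 5.7s + 4.2·6.5 = s² + 5.7s + 27.3 = 0.
Matching s² + 2ζω_n s + ω_n²: ω_n = √27.3 = 5.225 rad/s and 2ζω_n = 5.7, so ζ = 5.7/(2·5.225) = 0.545.

ω_n = 5.22 rad/s, ζ = 0.545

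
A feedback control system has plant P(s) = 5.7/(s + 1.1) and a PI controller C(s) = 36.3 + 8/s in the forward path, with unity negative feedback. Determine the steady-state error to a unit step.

The open loop C(s)P(s) has a pole at the origin (type 1), so the static position error constant is infinite and e_ss = 1/(1+∞) = 0.

0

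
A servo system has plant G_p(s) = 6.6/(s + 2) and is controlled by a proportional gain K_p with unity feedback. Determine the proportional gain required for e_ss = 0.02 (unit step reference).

K_p = 14.8

For a type-0 loop with proportional control, e_ss = 1/(1 + K_p·G_p(0)).
G_p(0) = 3.3. Require 1/(1 + K_p·3.3) = 0.02, so 1 + 3.3·K_p = 50.
K_p = (50 − 1)/3.3 = 14.8.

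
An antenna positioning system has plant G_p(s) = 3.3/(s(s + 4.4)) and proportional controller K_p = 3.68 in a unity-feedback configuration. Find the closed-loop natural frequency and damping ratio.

1 + K_p·G_p(s) = 0 gives s² + 4.4s + 12.14 = 0.
So ω_n² = 12.14 ⇒ ω_n = 3.485 rad/s, and ζ = 4.4/(2ω_n) = 0.631.

ω_n = 3.48 rad/s, ζ = 0.631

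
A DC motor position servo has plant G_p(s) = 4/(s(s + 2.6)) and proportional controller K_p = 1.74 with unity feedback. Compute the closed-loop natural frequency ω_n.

ω_n = 2.64 rad/s

With unity feedback the closed-loop characteristic equation is s² + 2.6s + 1.74·4 = s² + 2.6s + 6.96 = 0.
Matching s² + 2ζω_n s + ω_n²: ω_n = √6.96 = 2.638 rad/s and 2ζω_n = 2.6, so ζ = 2.6/(2·2.638) = 0.493.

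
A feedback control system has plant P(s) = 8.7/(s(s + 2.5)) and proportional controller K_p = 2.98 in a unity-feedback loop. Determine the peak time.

Closed-loop characteristic equation: s² + 2.5s + 25.93 = 0, so ω_n = 5.092 rad/s and ζ = 2.5/(2·5.092) = 0.2455.
Damped frequency ω_d = ω_n√(1−ζ²) = 4.936 rad/s, so peak time T_p = π/ω_d = 0.636 s.

T_p = 0.636 s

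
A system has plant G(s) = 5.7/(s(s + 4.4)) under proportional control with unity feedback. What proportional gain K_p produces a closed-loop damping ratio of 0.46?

K_p = 4.01

Closed-loop characteristic equation: s² + 4.4s + K_p·5.7 = 0.
So ω_n = √(5.7K_p) and 2ζω_n = 4.4, giving ζ = 4.4/(2√(5.7K_p)).
Setting ζ = 0.46: √(5.7K_p) = 4.4/(2·0.46) = 4.783, so K_p = 22.87/5.7 = 4.01.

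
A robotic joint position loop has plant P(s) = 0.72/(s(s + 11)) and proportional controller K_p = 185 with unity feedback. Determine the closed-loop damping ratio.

ζ = 0.477

The closed-loop denominator is s(s+11) + 185·0.72 = s² + 11s + 133.2.
Matching s² + 2ζω_n s + ω_n²: ω_n = √133.2 = 11.54 rad/s and 2ζω_n = 11, so ζ = 11/(2·11.54) = 0.477.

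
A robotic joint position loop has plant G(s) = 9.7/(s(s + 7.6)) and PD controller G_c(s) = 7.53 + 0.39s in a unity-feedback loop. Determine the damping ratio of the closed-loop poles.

Forward path: (7.53 + 0.39s)·9.7/(s(s+7.6)). The closed-loop characteristic equation is s² + (7.6 + 9.7·0.39)s + 9.7·7.53 = 0.
That is s² + 11.38s + 73.04 = 0, so ω_n = 8.546 rad/s and ζ = 11.38/(2·8.546) = 0.666.

ζ = 0.666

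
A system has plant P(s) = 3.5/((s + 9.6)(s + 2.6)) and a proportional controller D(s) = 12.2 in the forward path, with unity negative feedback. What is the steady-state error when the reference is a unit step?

The loop is type 0. Static position error constant K_pos = D(0)·P(0) = 12.2·0.1402 = 1.711.
Steady-state error to a unit step: e_ss = 1/(1+K_pos) = 1/2.711 = 0.369.

0.369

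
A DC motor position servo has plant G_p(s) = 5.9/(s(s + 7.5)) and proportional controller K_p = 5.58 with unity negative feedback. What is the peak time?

From 1 + K_pG_p(s) = 0: s² + 7.5s + 32.92 = 0 ⇒ ω_n = 5.738, ζ = 0.6536.
Damped frequency ω_d = ω_n√(1−ζ²) = 4.343 rad/s, so peak time T_p = π/ω_d = 0.723 s.

T_p = 0.723 s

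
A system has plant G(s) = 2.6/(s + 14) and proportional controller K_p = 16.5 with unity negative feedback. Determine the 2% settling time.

Closed-loop transfer function: T(s) = K_p·G(s)/(1 + K_p·G(s)) = 42.9/(s + 14 + 42.9) = 42.9/(s + 56.9).
Time constant τ = 1/56.9 = 0.01757 s, so the 2% settling time is about 4τ = 0.0703 s.

T_s ≈ 0.0703 s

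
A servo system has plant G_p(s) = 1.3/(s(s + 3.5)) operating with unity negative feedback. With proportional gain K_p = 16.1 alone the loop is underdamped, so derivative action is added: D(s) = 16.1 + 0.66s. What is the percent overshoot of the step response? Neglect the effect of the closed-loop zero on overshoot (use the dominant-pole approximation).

18.2%

Forward path: (16.1 + 0.66s)·1.3/(s(s+3.5)). The closed-loop characteristic equation is s² + (3.5 + 1.3·0.66)s + 1.3·16.1 = 0.
That is s² + 4.358s + 20.93 = 0, so ω_n = 4.575 rad/s and ζ = 4.358/(2·4.575) = 0.4763.
%OS = 100·exp(−πζ/√(1−ζ²)) = 18.2%.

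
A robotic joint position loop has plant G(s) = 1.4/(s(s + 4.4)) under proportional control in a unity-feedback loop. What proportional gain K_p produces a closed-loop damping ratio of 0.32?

K_p = 33.8

Closed-loop characteristic equation: s² + 4.4s + K_p·1.4 = 0.
So ω_n = √(1.4K_p) and 2ζω_n = 4.4, giving ζ = 4.4/(2√(1.4K_p)).
Setting ζ = 0.32: √(1.4K_p) = 4.4/(2·0.32) = 6.875, so K_p = 47.27/1.4 = 33.8.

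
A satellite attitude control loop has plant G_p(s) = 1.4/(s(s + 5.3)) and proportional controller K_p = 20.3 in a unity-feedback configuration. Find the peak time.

Closed-loop characteristic equation: s² + 5.3s + 28.42 = 0, so ω_n = 5.331 rad/s and ζ = 5.3/(2·5.331) = 0.4971.
Damped frequency ω_d = ω_n√(1−ζ²) = 4.626 rad/s, so peak time T_p = π/ω_d = 0.679 s.

T_p = 0.679 s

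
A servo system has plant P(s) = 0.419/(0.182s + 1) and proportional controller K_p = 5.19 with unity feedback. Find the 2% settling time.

Closed loop: T(s) = K_p·P/(1+K_p·P) = 2.175/(0.182s + 1 + 2.175), with pole at s = −(1 + 2.175)/0.182 = −17.44.
τ = 1/17.44 = 0.05733 s, so 2% settling time ≈ 4τ = 0.229 s.

T_s ≈ 0.229 s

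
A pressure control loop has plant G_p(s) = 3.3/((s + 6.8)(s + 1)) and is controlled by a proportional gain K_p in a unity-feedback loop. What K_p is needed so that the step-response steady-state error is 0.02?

The loop is type 0, so e_ss(step) = 1/(1 + K_pos) with K_pos = K_p·G_p(0).
G_p(0) = 0.4853. Require 1/(1 + K_p·0.4853) = 0.02, so 1 + 0.4853·K_p = 50.
K_p = (50 − 1)/0.4853 = 101.

K_p = 101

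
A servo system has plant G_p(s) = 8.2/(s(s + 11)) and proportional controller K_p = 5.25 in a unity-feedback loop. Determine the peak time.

From 1 + K_pG_p(s) = 0: s² + 11s + 43.05 = 0 ⇒ ω_n = 6.561, ζ = 0.8383.
Damped frequency ω_d = ω_n√(1−ζ²) = 3.578 rad/s, so peak time T_p = π/ω_d = 0.878 s.

T_p = 0.878 s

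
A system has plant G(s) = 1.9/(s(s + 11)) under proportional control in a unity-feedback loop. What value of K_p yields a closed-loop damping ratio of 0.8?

Closed-loop characteristic equation: s² + 11s + K_p·1.9 = 0.
So ω_n = √(1.9K_p) and 2ζω_n = 11, giving ζ = 11/(2√(1.9K_p)).
Setting ζ = 0.8: √(1.9K_p) = 11/(2·0.8) = 6.875, so K_p = 47.27/1.9 = 24.9.

K_p = 24.9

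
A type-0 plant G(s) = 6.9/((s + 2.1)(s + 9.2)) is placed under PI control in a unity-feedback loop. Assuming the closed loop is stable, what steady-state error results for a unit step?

0

The PI controller's integrator makes the forward path type 1, so e_ss to a step is zero.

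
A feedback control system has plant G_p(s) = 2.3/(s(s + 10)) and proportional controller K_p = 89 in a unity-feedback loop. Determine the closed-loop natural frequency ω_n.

With unity feedback the closed-loop characteristic equation is s² + 10s + 89·2.3 = s² + 10s + 204.7 = 0.
So ω_n² = 204.7 ⇒ ω_n = 14.31 rad/s, and ζ = 10/(2ω_n) = 0.349.

ω_n = 14.3 rad/s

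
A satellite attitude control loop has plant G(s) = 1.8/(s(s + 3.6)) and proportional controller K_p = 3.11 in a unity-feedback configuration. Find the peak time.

T_p = 2.05 s

Closed-loop characteristic equation: s² + 3.6s + 5.598 = 0, so ω_n = 2.366 rad/s and ζ = 3.6/(2·2.366) = 0.7608.
Damped frequency ω_d = ω_n√(1−ζ²) = 1.536 rad/s, so peak time T_p = π/ω_d = 2.05 s.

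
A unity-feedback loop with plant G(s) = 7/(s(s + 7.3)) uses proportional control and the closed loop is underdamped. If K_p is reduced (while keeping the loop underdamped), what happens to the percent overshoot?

ζ = 7.3/(2√(7K_p)) rises as K_p falls; higher damping means less overshoot.

decrease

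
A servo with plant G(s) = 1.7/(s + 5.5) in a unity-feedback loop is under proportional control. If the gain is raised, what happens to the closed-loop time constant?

decrease

Closed-loop pole is at s = −(5.5+K_p·1.7); larger K_p moves it further left, so τ = 1/(5.5+K_p·1.7) decreases.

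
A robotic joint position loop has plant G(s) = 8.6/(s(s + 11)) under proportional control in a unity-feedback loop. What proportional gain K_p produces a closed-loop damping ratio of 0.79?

K_p = 5.64

Closed-loop characteristic equation: s² + 11s + K_p·8.6 = 0.
So ω_n = √(8.6K_p) and 2ζω_n = 11, giving ζ = 11/(2√(8.6K_p)).
Setting ζ = 0.79: √(8.6K_p) = 11/(2·0.79) = 6.962, so K_p = 48.47/8.6 = 5.64.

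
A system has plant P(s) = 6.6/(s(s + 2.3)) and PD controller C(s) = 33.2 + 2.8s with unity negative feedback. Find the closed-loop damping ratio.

Forward path: (33.2 + 2.8s)·6.6/(s(s+2.3)). The closed-loop characteristic equation is s² + (2.3 + 6.6·2.8)s + 6.6·33.2 = 0.
That is s² + 20.78s + 219.1 = 0, so ω_n = 14.8 rad/s and ζ = 20.78/(2·14.8) = 0.7019.

ζ = 0.702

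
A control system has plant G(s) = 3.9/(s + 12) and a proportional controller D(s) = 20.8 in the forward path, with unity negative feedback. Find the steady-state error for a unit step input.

The loop is type 0. Static position error constant K_pos = D(0)·G(0) = 20.8·0.325 = 6.76.
Steady-state error to a unit step: e_ss = 1/(1+K_pos) = 1/7.76 = 0.129.

0.129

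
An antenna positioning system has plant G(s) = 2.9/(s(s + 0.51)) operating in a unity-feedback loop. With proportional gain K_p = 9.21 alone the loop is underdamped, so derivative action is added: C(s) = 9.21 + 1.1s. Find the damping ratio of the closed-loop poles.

Forward path: (9.21 + 1.1s)·2.9/(s(s+0.51)). The closed-loop characteristic equation is s² + (0.51 + 2.9·1.1)s + 2.9·9.21 = 0.
That is s² + 3.7s + 26.71 = 0, so ω_n = 5.168 rad/s and ζ = 3.7/(2·5.168) = 0.358.

ζ = 0.358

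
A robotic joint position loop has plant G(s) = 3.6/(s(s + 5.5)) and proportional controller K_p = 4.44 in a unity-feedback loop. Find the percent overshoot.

5.09%

Closed-loop characteristic equation: s² + 5.5s + 15.98 = 0, so ω_n = 3.998 rad/s and ζ = 5.5/(2·3.998) = 0.6878.
%OS = 100·exp(−πζ/√(1−ζ²)) = 100·exp(−π·0.6878/√0.5269) = 5.09%.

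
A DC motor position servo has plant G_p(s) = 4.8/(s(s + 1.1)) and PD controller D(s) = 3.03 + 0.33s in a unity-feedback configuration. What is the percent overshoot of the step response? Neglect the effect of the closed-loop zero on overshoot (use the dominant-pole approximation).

30.7%

Forward path: (3.03 + 0.33s)·4.8/(s(s+1.1)). The closed-loop characteristic equation is s² + (1.1 + 4.8·0.33)s + 4.8·3.03 = 0.
That is s² + 2.684s + 14.54 = 0, so ω_n = 3.814 rad/s and ζ = 2.684/(2·3.814) = 0.3519.
%OS = 100·exp(−πζ/√(1−ζ²)) = 30.7%.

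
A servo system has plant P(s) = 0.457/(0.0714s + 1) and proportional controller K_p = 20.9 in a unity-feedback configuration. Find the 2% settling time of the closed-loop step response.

T_s ≈ 0.0271 s

Closed loop: T(s) = K_p·P/(1+K_p·P) = 9.551/(0.0714s + 1 + 9.551), with pole at s = −(1 + 9.551)/0.0714 = −147.8.
τ = 1/147.8 = 0.006767 s, so 2% settling time ≈ 4τ = 0.0271 s.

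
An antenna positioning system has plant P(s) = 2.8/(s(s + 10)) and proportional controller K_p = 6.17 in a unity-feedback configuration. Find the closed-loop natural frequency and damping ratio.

The closed-loop denominator is s(s+10) + 6.17·2.8 = s² + 10s + 17.28.
So ω_n² = 17.28 ⇒ ω_n = 4.156 rad/s, and ζ = 10/(2ω_n) = 1.2.

ω_n = 4.16 rad/s, ζ = 1.2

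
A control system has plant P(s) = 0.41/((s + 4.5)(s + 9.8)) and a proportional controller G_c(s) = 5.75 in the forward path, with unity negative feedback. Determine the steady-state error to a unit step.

0.949

The loop is type 0. Static position error constant K_pos = G_c(0)·P(0) = 5.75·0.009297 = 0.05346.
Steady-state error to a unit step: e_ss = 1/(1+K_pos) = 1/1.053 = 0.949.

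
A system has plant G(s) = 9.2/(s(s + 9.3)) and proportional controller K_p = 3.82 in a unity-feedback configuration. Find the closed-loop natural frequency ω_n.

1 + K_p·G(s) = 0 gives s² + 9.3s + 35.14 = 0.
Matching s² + 2ζω_n s + ω_n²: ω_n = √35.14 = 5.928 rad/s and 2ζω_n = 9.3, so ζ = 9.3/(2·5.928) = 0.784.

ω_n = 5.93 rad/s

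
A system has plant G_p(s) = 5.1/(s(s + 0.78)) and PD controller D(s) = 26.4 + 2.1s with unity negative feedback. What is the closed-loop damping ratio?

ζ = 0.495

Forward path: (26.4 + 2.1s)·5.1/(s(s+0.78)). The closed-loop characteristic equation is s² + (0.78 + 5.1·2.1)s + 5.1·26.4 = 0.
That is s² + 11.49s + 134.6 = 0, so ω_n = 11.6 rad/s and ζ = 11.49/(2·11.6) = 0.4951.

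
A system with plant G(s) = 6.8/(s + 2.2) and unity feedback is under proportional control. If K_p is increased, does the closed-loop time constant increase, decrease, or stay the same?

The closed-loop bandwidth 2.2+K_p·6.8 grows with K_p, so τ shrinks.

decrease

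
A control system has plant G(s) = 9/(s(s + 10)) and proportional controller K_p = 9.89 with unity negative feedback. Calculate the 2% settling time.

T_s ≈ 0.8 s

Closed-loop characteristic equation: s² + 10s + 89.01 = 0, so ω_n = 9.435 rad/s and ζ = 10/(2·9.435) = 0.53.
2% settling time T_s ≈ 4/(ζω_n) = 4/5 = 0.8 s.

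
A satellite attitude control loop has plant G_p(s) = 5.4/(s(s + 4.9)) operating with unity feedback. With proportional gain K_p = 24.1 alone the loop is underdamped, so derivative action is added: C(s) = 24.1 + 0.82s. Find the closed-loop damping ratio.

ζ = 0.409

Forward path: (24.1 + 0.82s)·5.4/(s(s+4.9)). The closed-loop characteristic equation is s² + (4.9 + 5.4·0.82)s + 5.4·24.1 = 0.
That is s² + 9.328s + 130.1 = 0, so ω_n = 11.41 rad/s and ζ = 9.328/(2·11.41) = 0.4088.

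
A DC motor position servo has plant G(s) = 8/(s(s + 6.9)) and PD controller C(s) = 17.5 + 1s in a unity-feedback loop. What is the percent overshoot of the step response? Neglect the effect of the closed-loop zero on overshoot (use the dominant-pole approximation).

Forward path: (17.5 + 1s)·8/(s(s+6.9)). The closed-loop characteristic equation is s² + (6.9 + 8·1)s + 8·17.5 = 0.
That is s² + 14.9s + 140 = 0, so ω_n = 11.83 rad/s and ζ = 14.9/(2·11.83) = 0.6296.
%OS = 100·exp(−πζ/√(1−ζ²)) = 7.84%.

7.84%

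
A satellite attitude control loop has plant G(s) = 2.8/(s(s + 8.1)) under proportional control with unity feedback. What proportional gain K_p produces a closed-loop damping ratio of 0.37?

Closed-loop characteristic equation: s² + 8.1s + K_p·2.8 = 0.
So ω_n = √(2.8K_p) and 2ζω_n = 8.1, giving ζ = 8.1/(2√(2.8K_p)).
Setting ζ = 0.37: √(2.8K_p) = 8.1/(2·0.37) = 10.95, so K_p = 119.8/2.8 = 42.8.

K_p = 42.8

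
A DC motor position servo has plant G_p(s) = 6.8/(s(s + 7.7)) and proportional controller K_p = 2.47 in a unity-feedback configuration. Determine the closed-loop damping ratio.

With unity feedback the closed-loop characteristic equation is s² + 7.7s + 2.47·6.8 = s² + 7.7s + 16.8 = 0.
So ω_n² = 16.8 ⇒ ω_n = 4.098 rad/s, and ζ = 7.7/(2ω_n) = 0.939.

ζ = 0.939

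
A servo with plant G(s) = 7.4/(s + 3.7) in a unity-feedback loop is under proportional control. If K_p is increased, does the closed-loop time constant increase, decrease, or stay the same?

Closed-loop pole is at s = −(3.7+K_p·7.4); larger K_p moves it further left, so τ = 1/(3.7+K_p·7.4) decreases.

decrease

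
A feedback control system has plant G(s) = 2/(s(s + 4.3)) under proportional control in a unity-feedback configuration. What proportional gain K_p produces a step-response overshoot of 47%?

K_p = 42.3

From %OS = 100·exp(−πζ/√(1−ζ²)) = 47%, ζ = −ln(0.47)/√(π²+ln²(0.47)) = 0.2337.
Characteristic equation s² + 4.3s + 2K_p = 0 gives ζ = 4.3/(2√(2K_p)).
Setting ζ = 0.2337: √(2K_p) = 4.3/(2·0.2337) = 9.201, so K_p = 84.65/2 = 42.3.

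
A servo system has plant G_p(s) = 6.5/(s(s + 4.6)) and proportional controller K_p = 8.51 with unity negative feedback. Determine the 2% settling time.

The closed-loop denominator s² + 4.6s + 55.31 gives ω_n = √55.31 = 7.437 and ζ = 4.6/(2ω_n) = 0.3092.
2% settling time T_s ≈ 4/(ζω_n) = 4/2.3 = 1.74 s.

T_s ≈ 1.74 s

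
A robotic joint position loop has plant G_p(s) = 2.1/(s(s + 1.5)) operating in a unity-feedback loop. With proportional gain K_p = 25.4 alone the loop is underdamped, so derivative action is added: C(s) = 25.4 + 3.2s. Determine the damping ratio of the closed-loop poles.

Forward path: (25.4 + 3.2s)·2.1/(s(s+1.5)). The closed-loop characteristic equation is s² + (1.5 + 2.1·3.2)s + 2.1·25.4 = 0.
That is s² + 8.22s + 53.34 = 0, so ω_n = 7.303 rad/s and ζ = 8.22/(2·7.303) = 0.5627.

ζ = 0.563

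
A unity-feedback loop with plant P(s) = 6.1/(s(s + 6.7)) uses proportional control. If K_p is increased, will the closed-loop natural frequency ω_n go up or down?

ω_n = √(6.1·K_p), which grows with K_p.

increase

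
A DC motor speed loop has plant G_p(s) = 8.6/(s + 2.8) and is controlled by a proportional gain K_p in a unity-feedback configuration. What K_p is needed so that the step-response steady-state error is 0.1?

K_p = 2.93

For a type-0 loop with proportional control, e_ss = 1/(1 + K_p·G_p(0)).
G_p(0) = 3.071. Require 1/(1 + K_p·3.071) = 0.1, so 1 + 3.071·K_p = 10.
K_p = (10 − 1)/3.071 = 2.93.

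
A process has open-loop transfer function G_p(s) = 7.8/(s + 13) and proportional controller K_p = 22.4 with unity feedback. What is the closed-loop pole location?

s = -187.7

Closed-loop transfer function: T(s) = K_p·G_p(s)/(1 + K_p·G_p(s)) = 174.7/(s + 13 + 174.7) = 174.7/(s + 187.7).
The closed-loop pole is at s = −187.7.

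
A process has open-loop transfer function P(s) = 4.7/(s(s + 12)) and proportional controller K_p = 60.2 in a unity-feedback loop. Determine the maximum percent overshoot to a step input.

30.1%

From 1 + K_pP(s) = 0: s² + 12s + 282.9 = 0 ⇒ ω_n = 16.82, ζ = 0.3567.
%OS = 100·exp(−πζ/√(1−ζ²)) = 100·exp(−π·0.3567/√0.8728) = 30.1%.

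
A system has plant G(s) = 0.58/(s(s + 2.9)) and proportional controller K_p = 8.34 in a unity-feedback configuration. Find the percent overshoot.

6.36%

The closed-loop denominator s² + 2.9s + 4.837 gives ω_n = √4.837 = 2.199 and ζ = 2.9/(2ω_n) = 0.6593.
%OS = 100·exp(−πζ/√(1−ζ²)) = 100·exp(−π·0.6593/√0.5653) = 6.36%.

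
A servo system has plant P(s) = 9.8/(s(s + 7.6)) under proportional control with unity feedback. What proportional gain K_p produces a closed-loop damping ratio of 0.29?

K_p = 17.5

Closed-loop characteristic equation: s² + 7.6s + K_p·9.8 = 0.
So ω_n = √(9.8K_p) and 2ζω_n = 7.6, giving ζ = 7.6/(2√(9.8K_p)).
Setting ζ = 0.29: √(9.8K_p) = 7.6/(2·0.29) = 13.1, so K_p = 171.7/9.8 = 17.5.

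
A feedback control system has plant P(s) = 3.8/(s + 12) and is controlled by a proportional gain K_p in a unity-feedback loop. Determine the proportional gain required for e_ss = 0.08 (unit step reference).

Steady-state error for a unit step on this type-0 loop is 1/(1 + K_p·P(0)).
P(0) = 0.3167. Require 1/(1 + K_p·0.3167) = 0.08, so 1 + 0.3167·K_p = 12.5.
K_p = (12.5 − 1)/0.3167 = 36.3.

K_p = 36.3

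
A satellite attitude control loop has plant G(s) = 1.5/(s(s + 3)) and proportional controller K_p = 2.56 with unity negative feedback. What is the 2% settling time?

T_s ≈ 2.67 s

From 1 + K_pG(s) = 0: s² + 3s + 3.84 = 0 ⇒ ω_n = 1.96, ζ = 0.7655.
2% settling time T_s ≈ 4/(ζω_n) = 4/1.5 = 2.67 s.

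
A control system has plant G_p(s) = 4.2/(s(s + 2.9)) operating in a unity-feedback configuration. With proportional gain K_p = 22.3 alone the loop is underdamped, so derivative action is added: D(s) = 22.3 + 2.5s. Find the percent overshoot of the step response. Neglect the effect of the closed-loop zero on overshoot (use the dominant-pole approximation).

Forward path: (22.3 + 2.5s)·4.2/(s(s+2.9)). The closed-loop characteristic equation is s² + (2.9 + 4.2·2.5)s + 4.2·22.3 = 0.
That is s² + 13.4s + 93.66 = 0, so ω_n = 9.678 rad/s and ζ = 13.4/(2·9.678) = 0.6923.
%OS = 100·exp(−πζ/√(1−ζ²)) = 4.91%.

4.91%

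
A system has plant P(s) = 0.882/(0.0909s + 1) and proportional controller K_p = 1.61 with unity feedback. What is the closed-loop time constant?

Closed loop: T(s) = K_p·P/(1+K_p·P) = 1.42/(0.0909s + 1 + 1.42), with pole at s = −(1 + 1.42)/0.0909 = −26.62.
Closed-loop time constant τ = 1/26.62 = 0.0376 s.

τ = 0.0376 s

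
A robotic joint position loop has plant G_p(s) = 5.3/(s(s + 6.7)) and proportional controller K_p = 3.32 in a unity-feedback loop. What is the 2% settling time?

The closed-loop denominator s² + 6.7s + 17.6 gives ω_n = √17.6 = 4.195 and ζ = 6.7/(2ω_n) = 0.7986.
2% settling time T_s ≈ 4/(ζω_n) = 4/3.35 = 1.19 s.

T_s ≈ 1.19 s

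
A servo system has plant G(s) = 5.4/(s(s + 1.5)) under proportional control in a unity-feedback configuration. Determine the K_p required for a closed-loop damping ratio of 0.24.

K_p = 1.81

Closed-loop characteristic equation: s² + 1.5s + K_p·5.4 = 0.
So ω_n = √(5.4K_p) and 2ζω_n = 1.5, giving ζ = 1.5/(2√(5.4K_p)).
Setting ζ = 0.24: √(5.4K_p) = 1.5/(2·0.24) = 3.125, so K_p = 9.766/5.4 = 1.81.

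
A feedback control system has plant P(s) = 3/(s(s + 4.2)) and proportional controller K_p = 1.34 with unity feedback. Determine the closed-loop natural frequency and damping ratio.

The closed-loop denominator is s(s+4.2) + 1.34·3 = s² + 4.2s + 4.02.
So ω_n² = 4.02 ⇒ ω_n = 2.005 rad/s, and ζ = 4.2/(2ω_n) = 1.05.

ω_n = 2 rad/s, ζ = 1.05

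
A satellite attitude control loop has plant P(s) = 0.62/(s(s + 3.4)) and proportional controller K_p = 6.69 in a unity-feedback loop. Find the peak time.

T_p = 2.8 s

From 1 + K_pP(s) = 0: s² + 3.4s + 4.148 = 0 ⇒ ω_n = 2.037, ζ = 0.8347.
Damped frequency ω_d = ω_n√(1−ζ²) = 1.122 rad/s, so peak time T_p = π/ω_d = 2.8 s.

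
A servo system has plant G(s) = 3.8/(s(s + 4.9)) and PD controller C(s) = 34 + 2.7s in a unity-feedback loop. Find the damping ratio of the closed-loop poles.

ζ = 0.667

Forward path: (34 + 2.7s)·3.8/(s(s+4.9)). The closed-loop characteristic equation is s² + (4.9 + 3.8·2.7)s + 3.8·34 = 0.
That is s² + 15.16s + 129.2 = 0, so ω_n = 11.37 rad/s and ζ = 15.16/(2·11.37) = 0.6669.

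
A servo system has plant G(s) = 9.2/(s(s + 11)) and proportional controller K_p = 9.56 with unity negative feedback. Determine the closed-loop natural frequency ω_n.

ω_n = 9.38 rad/s

1 + K_p·G(s) = 0 gives s² + 11s + 87.95 = 0.
So ω_n² = 87.95 ⇒ ω_n = 9.378 rad/s, and ζ = 11/(2ω_n) = 0.586.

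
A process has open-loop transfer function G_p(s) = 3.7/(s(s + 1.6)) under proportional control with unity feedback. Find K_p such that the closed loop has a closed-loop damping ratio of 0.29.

K_p = 2.06

Closed-loop characteristic equation: s² + 1.6s + K_p·3.7 = 0.
So ω_n = √(3.7K_p) and 2ζω_n = 1.6, giving ζ = 1.6/(2√(3.7K_p)).
Setting ζ = 0.29: √(3.7K_p) = 1.6/(2·0.29) = 2.759, so K_p = 7.61/3.7 = 2.06.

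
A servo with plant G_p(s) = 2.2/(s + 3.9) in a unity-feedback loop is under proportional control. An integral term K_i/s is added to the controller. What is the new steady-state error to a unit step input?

Adding integral action puts a pole at s = 0 in the forward path, raising the system type to 1; a type-1 loop has zero steady-state error to a step.

0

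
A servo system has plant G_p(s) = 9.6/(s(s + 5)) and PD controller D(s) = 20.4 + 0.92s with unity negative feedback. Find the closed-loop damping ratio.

Forward path: (20.4 + 0.92s)·9.6/(s(s+5)). The closed-loop characteristic equation is s² + (5 + 9.6·0.92)s + 9.6·20.4 = 0.
That is s² + 13.83s + 195.8 = 0, so ω_n = 13.99 rad/s and ζ = 13.83/(2·13.99) = 0.4942.

ζ = 0.494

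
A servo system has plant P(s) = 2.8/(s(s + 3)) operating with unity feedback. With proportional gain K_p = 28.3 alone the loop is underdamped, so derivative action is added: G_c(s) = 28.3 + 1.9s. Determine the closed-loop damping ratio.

Forward path: (28.3 + 1.9s)·2.8/(s(s+3)). The closed-loop characteristic equation is s² + (3 + 2.8·1.9)s + 2.8·28.3 = 0.
That is s² + 8.32s + 79.24 = 0, so ω_n = 8.902 rad/s and ζ = 8.32/(2·8.902) = 0.4673.

ζ = 0.467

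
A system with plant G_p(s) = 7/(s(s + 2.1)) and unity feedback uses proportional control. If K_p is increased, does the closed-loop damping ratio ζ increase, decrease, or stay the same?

ζ = 2.1/(2√(7K_p)); increasing K_p raises the denominator, so ζ falls.

decrease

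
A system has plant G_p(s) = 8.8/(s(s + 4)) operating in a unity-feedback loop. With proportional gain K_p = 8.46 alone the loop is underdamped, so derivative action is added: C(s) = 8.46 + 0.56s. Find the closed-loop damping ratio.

Forward path: (8.46 + 0.56s)·8.8/(s(s+4)). The closed-loop characteristic equation is s² + (4 + 8.8·0.56)s + 8.8·8.46 = 0.
That is s² + 8.928s + 74.45 = 0, so ω_n = 8.628 rad/s and ζ = 8.928/(2·8.628) = 0.5174.

ζ = 0.517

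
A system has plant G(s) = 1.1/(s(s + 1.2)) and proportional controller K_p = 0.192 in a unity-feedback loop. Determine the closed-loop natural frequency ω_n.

1 + K_p·G(s) = 0 gives s² + 1.2s + 0.2112 = 0.
Matching s² + 2ζω_n s + ω_n²: ω_n = √0.2112 = 0.4596 rad/s and 2ζω_n = 1.2, so ζ = 1.2/(2·0.4596) = 1.31.

ω_n = 0.46 rad/s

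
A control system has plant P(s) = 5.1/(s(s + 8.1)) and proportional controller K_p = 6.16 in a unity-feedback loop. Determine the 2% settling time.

T_s ≈ 0.988 s

From 1 + K_pP(s) = 0: s² + 8.1s + 31.42 = 0 ⇒ ω_n = 5.605, ζ = 0.7226.
2% settling time T_s ≈ 4/(ζω_n) = 4/4.05 = 0.988 s.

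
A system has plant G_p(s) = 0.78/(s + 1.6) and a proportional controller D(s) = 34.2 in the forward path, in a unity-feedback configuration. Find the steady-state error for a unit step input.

The loop is type 0. Static position error constant K_pos = D(0)·G_p(0) = 34.2·0.4875 = 16.67.
Steady-state error to a unit step: e_ss = 1/(1+K_pos) = 1/17.67 = 0.0566.

0.0566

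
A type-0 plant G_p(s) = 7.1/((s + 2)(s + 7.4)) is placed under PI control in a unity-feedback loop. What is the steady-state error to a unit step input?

0

The PI controller's integrator makes the forward path type 1, so e_ss to a step is zero.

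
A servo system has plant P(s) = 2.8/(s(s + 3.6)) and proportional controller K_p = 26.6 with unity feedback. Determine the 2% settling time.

T_s ≈ 2.22 s

The closed-loop denominator s² + 3.6s + 74.48 gives ω_n = √74.48 = 8.63 and ζ = 3.6/(2ω_n) = 0.2086.
2% settling time T_s ≈ 4/(ζω_n) = 4/1.8 = 2.22 s.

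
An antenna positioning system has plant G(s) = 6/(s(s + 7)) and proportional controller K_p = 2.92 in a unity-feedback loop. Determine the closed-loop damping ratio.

With unity feedback the closed-loop characteristic equation is s² + 7s + 2.92·6 = s² + 7s + 17.52 = 0.
Matching s² + 2ζω_n s + ω_n²: ω_n = √17.52 = 4.186 rad/s and 2ζω_n = 7, so ζ = 7/(2·4.186) = 0.836.

ζ = 0.836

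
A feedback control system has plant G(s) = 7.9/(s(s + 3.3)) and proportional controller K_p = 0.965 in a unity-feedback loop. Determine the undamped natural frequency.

The closed-loop denominator is s(s+3.3) + 0.965·7.9 = s² + 3.3s + 7.623.
Matching s² + 2ζω_n s + ω_n²: ω_n = √7.623 = 2.761 rad/s and 2ζω_n = 3.3, so ζ = 3.3/(2·2.761) = 0.598.

ω_n = 2.76 rad/s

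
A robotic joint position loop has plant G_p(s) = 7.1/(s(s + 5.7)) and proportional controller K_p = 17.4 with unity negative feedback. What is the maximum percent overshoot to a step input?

Closed-loop characteristic equation: s² + 5.7s + 123.5 = 0, so ω_n = 11.11 rad/s and ζ = 5.7/(2·11.11) = 0.2564.
%OS = 100·exp(−πζ/√(1−ζ²)) = 100·exp(−π·0.2564/√0.9343) = 43.5%.

43.5%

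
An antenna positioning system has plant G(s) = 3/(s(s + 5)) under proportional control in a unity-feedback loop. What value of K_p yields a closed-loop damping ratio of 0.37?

Closed-loop characteristic equation: s² + 5s + K_p·3 = 0.
So ω_n = √(3K_p) and 2ζω_n = 5, giving ζ = 5/(2√(3K_p)).
Setting ζ = 0.37: √(3K_p) = 5/(2·0.37) = 6.757, so K_p = 45.65/3 = 15.2.

K_p = 15.2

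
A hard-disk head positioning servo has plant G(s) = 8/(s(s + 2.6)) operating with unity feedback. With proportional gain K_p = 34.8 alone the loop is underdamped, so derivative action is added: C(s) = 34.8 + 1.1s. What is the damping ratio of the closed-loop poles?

Forward path: (34.8 + 1.1s)·8/(s(s+2.6)). The closed-loop characteristic equation is s² + (2.6 + 8·1.1)s + 8·34.8 = 0.
That is s² + 11.4s + 278.4 = 0, so ω_n = 16.69 rad/s and ζ = 11.4/(2·16.69) = 0.3416.

ζ = 0.342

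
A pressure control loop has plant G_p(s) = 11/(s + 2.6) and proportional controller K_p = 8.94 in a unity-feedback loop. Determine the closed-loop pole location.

s = -100.9

Closed-loop transfer function: T(s) = K_p·G_p(s)/(1 + K_p·G_p(s)) = 98.34/(s + 2.6 + 98.34) = 98.34/(s + 100.9).
The closed-loop pole is at s = −100.9.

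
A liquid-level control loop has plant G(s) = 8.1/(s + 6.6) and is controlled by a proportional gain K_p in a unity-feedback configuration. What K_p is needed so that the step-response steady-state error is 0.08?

K_p = 9.37

The loop is type 0, so e_ss(step) = 1/(1 + K_pos) with K_pos = K_p·G(0).
G(0) = 1.227. Require 1/(1 + K_p·1.227) = 0.08, so 1 + 1.227·K_p = 12.5.
K_p = (12.5 − 1)/1.227 = 9.37.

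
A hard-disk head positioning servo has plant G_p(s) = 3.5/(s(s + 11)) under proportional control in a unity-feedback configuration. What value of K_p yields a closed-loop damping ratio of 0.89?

K_p = 10.9

Closed-loop characteristic equation: s² + 11s + K_p·3.5 = 0.
So ω_n = √(3.5K_p) and 2ζω_n = 11, giving ζ = 11/(2√(3.5K_p)).
Setting ζ = 0.89: √(3.5K_p) = 11/(2·0.89) = 6.18, so K_p = 38.19/3.5 = 10.9.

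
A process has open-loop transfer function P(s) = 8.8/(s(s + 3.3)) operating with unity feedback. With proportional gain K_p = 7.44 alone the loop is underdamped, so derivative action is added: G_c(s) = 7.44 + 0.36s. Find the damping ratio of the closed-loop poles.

ζ = 0.4

Forward path: (7.44 + 0.36s)·8.8/(s(s+3.3)). The closed-loop characteristic equation is s² + (3.3 + 8.8·0.36)s + 8.8·7.44 = 0.
That is s² + 6.468s + 65.47 = 0, so ω_n = 8.091 rad/s and ζ = 6.468/(2·8.091) = 0.3997.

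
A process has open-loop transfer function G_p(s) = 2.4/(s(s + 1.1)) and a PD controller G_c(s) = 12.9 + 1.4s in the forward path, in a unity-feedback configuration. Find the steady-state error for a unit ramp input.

The loop has one pole at the origin (type 1). Velocity error constant K_v = lim_{s→0} s·G_c(s)G_p(s) = 12.9·2.4/1.1 = 28.15.
Steady-state error to a unit ramp: e_ss = 1/K_v = 0.0355.

0.0355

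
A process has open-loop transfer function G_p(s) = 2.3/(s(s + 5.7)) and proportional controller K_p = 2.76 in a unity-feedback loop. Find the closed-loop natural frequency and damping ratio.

The closed-loop denominator is s(s+5.7) + 2.76·2.3 = s² + 5.7s + 6.348.
Matching s² + 2ζω_n s + ω_n²: ω_n = √6.348 = 2.52 rad/s and 2ζω_n = 5.7, so ζ = 5.7/(2·2.52) = 1.13.

ω_n = 2.52 rad/s, ζ = 1.13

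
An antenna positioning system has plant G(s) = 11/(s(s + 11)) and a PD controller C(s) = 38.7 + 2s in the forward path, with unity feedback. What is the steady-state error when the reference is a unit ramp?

0.0258

The loop has one pole at the origin (type 1). Velocity error constant K_v = lim_{s→0} s·C(s)G(s) = 38.7·11/11 = 38.7.
Steady-state error to a unit ramp: e_ss = 1/K_v = 0.0258.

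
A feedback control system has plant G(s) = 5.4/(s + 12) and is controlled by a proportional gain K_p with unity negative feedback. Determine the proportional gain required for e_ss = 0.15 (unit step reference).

The loop is type 0, so e_ss(step) = 1/(1 + K_pos) with K_pos = K_p·G(0).
G(0) = 0.45. Require 1/(1 + K_p·0.45) = 0.15, so 1 + 0.45·K_p = 6.667.
K_p = (6.667 − 1)/0.45 = 12.6.

K_p = 12.6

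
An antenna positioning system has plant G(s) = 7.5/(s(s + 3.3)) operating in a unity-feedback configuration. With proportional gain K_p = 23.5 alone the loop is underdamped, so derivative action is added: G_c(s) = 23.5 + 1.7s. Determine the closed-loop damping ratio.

Forward path: (23.5 + 1.7s)·7.5/(s(s+3.3)). The closed-loop characteristic equation is s² + (3.3 + 7.5·1.7)s + 7.5·23.5 = 0.
That is s² + 16.05s + 176.2 = 0, so ω_n = 13.28 rad/s and ζ = 16.05/(2·13.28) = 0.6045.

ζ = 0.604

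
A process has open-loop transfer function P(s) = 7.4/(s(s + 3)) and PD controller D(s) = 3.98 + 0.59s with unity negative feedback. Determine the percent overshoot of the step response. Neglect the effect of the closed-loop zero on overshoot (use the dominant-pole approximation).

Forward path: (3.98 + 0.59s)·7.4/(s(s+3)). The closed-loop characteristic equation is s² + (3 + 7.4·0.59)s + 7.4·3.98 = 0.
That is s² + 7.366s + 29.45 = 0, so ω_n = 5.427 rad/s and ζ = 7.366/(2·5.427) = 0.6786.
%OS = 100·exp(−πζ/√(1−ζ²)) = 5.49%.

5.49%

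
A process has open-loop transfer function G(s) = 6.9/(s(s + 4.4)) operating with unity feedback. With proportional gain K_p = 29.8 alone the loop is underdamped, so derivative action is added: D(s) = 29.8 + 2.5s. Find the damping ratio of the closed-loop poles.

ζ = 0.755

Forward path: (29.8 + 2.5s)·6.9/(s(s+4.4)). The closed-loop characteristic equation is s² + (4.4 + 6.9·2.5)s + 6.9·29.8 = 0.
That is s² + 21.65s + 205.6 = 0, so ω_n = 14.34 rad/s and ζ = 21.65/(2·14.34) = 0.7549.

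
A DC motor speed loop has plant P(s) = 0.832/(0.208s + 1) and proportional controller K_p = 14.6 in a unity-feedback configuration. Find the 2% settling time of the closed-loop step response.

T_s ≈ 0.0633 s

Closed loop: T(s) = K_p·P/(1+K_p·P) = 12.15/(0.208s + 1 + 12.15), with pole at s = −(1 + 12.15)/0.208 = −63.21.
τ = 1/63.21 = 0.01582 s, so 2% settling time ≈ 4τ = 0.0633 s.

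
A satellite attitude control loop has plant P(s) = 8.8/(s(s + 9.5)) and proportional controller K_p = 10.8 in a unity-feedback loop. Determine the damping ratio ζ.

ζ = 0.487

The closed-loop denominator is s(s+9.5) + 10.8·8.8 = s² + 9.5s + 95.04.
Matching s² + 2ζω_n s + ω_n²: ω_n = √95.04 = 9.749 rad/s and 2ζω_n = 9.5, so ζ = 9.5/(2·9.749) = 0.487.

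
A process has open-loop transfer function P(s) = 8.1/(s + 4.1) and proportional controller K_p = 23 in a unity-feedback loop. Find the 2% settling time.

Closed-loop transfer function: T(s) = K_p·P(s)/(1 + K_p·P(s)) = 186.3/(s + 4.1 + 186.3) = 186.3/(s + 190.4).
Time constant τ = 1/190.4 = 0.005252 s, so the 2% settling time is about 4τ = 0.021 s.

T_s ≈ 0.021 s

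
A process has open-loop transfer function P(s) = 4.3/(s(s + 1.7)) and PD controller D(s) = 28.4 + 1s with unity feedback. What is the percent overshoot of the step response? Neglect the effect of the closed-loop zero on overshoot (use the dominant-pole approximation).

41.2%

Forward path: (28.4 + 1s)·4.3/(s(s+1.7)). The closed-loop characteristic equation is s² + (1.7 + 4.3·1)s + 4.3·28.4 = 0.
That is s² + 6s + 122.1 = 0, so ω_n = 11.05 rad/s and ζ = 6/(2·11.05) = 0.2715.
%OS = 100·exp(−πζ/√(1−ζ²)) = 41.2%.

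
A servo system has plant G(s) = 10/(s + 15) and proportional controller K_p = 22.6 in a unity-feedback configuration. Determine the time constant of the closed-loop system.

Closed-loop transfer function: T(s) = K_p·G(s)/(1 + K_p·G(s)) = 226/(s + 15 + 226) = 226/(s + 241).
Time constant τ = 1/241 = 0.00415 s.

τ = 0.00415 s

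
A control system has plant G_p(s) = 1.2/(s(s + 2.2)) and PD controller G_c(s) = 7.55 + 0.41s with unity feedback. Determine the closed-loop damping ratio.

ζ = 0.447

Forward path: (7.55 + 0.41s)·1.2/(s(s+2.2)). The closed-loop characteristic equation is s² + (2.2 + 1.2·0.41)s + 1.2·7.55 = 0.
That is s² + 2.692s + 9.06 = 0, so ω_n = 3.01 rad/s and ζ = 2.692/(2·3.01) = 0.4472.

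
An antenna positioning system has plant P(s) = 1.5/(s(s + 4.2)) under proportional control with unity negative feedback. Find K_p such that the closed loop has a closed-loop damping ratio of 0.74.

K_p = 5.37

Closed-loop characteristic equation: s² + 4.2s + K_p·1.5 = 0.
So ω_n = √(1.5K_p) and 2ζω_n = 4.2, giving ζ = 4.2/(2√(1.5K_p)).
Setting ζ = 0.74: √(1.5K_p) = 4.2/(2·0.74) = 2.838, so K_p = 8.053/1.5 = 5.37.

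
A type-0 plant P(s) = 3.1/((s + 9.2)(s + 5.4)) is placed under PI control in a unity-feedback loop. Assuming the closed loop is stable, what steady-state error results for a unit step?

0

The PI controller's integrator makes the forward path type 1, so e_ss to a step is zero.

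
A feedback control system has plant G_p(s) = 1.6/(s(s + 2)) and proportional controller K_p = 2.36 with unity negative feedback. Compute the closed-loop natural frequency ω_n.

The closed-loop denominator is s(s+2) + 2.36·1.6 = s² + 2s + 3.776.
So ω_n² = 3.776 ⇒ ω_n = 1.943 rad/s, and ζ = 2/(2ω_n) = 0.515.

ω_n = 1.94 rad/s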